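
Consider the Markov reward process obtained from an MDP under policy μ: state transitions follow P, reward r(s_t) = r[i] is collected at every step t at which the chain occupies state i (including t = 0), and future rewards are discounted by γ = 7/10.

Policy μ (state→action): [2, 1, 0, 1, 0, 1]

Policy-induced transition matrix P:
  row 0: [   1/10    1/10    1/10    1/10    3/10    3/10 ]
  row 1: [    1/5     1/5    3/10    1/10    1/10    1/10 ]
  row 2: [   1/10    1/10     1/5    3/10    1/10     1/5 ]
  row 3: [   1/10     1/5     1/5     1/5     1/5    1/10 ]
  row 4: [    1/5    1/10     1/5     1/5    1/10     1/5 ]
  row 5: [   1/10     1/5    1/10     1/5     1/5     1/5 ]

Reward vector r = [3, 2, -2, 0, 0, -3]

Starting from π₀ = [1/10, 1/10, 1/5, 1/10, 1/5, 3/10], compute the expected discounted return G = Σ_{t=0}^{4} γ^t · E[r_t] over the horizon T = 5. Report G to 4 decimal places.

G = -1.1716

t=0: π = [0.1000, 0.1000, 0.2000, 0.1000, 0.2000, 0.3000], E[r] = -0.8000, γ^t·E[r] = -0.800000, running G = -0.800000
t=1: π = [0.1300, 0.1500, 0.1700, 0.2000, 0.1600, 0.1900], E[r] = -0.2200, γ^t·E[r] = -0.154000, running G = -0.954000
t=2: π = [0.1310, 0.1540, 0.1830, 0.1890, 0.1650, 0.1780], E[r] = -0.1990, γ^t·E[r] = -0.097510, running G = -1.051510
t=3: π = [0.1319, 0.1521, 0.1845, 0.1898, 0.1629, 0.1788], E[r] = -0.2055, γ^t·E[r] = -0.070487, running G = -1.121997
t=4: π = [0.1315, 0.1521, 0.1841, 0.1901, 0.1632, 0.1790], E[r] = -0.2066, γ^t·E[r] = -0.049614, running G = -1.171611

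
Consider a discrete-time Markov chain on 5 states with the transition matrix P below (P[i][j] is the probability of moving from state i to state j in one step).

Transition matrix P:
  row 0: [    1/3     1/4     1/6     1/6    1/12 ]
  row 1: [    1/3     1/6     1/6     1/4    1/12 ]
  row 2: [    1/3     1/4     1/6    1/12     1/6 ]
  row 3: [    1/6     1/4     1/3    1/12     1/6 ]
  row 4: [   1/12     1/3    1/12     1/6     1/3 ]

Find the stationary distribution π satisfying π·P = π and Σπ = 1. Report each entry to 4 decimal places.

Balance equations π_j = Σ_i π_i·P[i][j]:
  π_0 = 1/3·π_0 + 1/3·π_1 + 1/3·π_2 + 1/6·π_3 + 1/12·π_4
  π_1 = 1/4·π_0 + 1/6·π_1 + 1/4·π_2 + 1/4·π_3 + 1/3·π_4
  π_2 = 1/6·π_0 + 1/6·π_1 + 1/6·π_2 + 1/3·π_3 + 1/12·π_4
  π_3 = 1/6·π_0 + 1/4·π_1 + 1/12·π_2 + 1/12·π_3 + 1/6·π_4
  normalize: π_0 + π_1 + π_2 + π_3 + π_4 = 1
Solving the linear system gives exactly π = [1256/4657, 1128/4657, 1683/9314, 1477/9314, 693/4657].

π = [0.2697, 0.2422, 0.1807, 0.1586, 0.1488]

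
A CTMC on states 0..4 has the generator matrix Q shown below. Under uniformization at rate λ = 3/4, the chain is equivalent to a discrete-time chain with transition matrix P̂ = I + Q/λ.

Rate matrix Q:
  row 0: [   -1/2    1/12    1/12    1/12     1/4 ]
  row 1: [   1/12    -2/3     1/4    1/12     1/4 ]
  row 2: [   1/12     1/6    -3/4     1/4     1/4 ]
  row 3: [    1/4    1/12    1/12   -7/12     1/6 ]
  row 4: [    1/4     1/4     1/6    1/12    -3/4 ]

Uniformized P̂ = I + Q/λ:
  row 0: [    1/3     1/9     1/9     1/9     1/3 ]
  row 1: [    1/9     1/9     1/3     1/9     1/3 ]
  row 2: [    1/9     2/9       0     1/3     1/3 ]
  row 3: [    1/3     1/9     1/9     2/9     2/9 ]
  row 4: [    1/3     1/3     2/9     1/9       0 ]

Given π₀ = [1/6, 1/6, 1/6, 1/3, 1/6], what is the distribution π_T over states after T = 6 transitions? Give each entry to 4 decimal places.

t=0: π = [0.1667, 0.1667, 0.1667, 0.3333, 0.1667]
t=1: π = [0.2593, 0.1667, 0.1481, 0.1852, 0.2407]
t=2: π = [0.2634, 0.1811, 0.1584, 0.1646, 0.2325]
t=3: π = [0.2579, 0.1804, 0.1596, 0.1646, 0.2375]
t=4: π = [0.2578, 0.1816, 0.1599, 0.1649, 0.2359]
t=5: π = [0.2574, 0.1813, 0.1599, 0.1650, 0.2364]
t=6: π = [0.2575, 0.1814, 0.1599, 0.1650, 0.2362]

π = [0.2575, 0.1814, 0.1599, 0.1650, 0.2362]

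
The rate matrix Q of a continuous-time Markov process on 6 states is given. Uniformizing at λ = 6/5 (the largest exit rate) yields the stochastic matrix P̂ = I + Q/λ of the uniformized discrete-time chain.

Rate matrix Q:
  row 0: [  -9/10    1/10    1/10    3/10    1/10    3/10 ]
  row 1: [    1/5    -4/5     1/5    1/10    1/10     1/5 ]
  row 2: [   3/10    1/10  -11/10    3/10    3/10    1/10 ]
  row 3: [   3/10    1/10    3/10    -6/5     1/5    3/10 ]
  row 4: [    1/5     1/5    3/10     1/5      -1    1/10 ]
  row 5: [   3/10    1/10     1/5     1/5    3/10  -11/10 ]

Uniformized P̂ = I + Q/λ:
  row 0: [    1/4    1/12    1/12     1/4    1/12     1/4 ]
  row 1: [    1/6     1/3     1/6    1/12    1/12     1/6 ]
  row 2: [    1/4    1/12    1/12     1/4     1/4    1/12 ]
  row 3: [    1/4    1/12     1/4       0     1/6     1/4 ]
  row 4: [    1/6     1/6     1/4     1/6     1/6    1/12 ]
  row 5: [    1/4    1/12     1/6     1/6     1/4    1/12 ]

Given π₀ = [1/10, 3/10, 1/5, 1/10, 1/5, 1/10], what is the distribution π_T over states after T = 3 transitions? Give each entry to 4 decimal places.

t=0: π = [0.1000, 0.3000, 0.2000, 0.1000, 0.2000, 0.1000]
t=1: π = [0.2083, 0.1750, 0.1667, 0.1500, 0.1583, 0.1417]
t=2: π = [0.2222, 0.1403, 0.1611, 0.1583, 0.1604, 0.1576]
t=3: π = [0.2249, 0.1318, 0.1613, 0.1605, 0.1630, 0.1584]

π = [0.2249, 0.1318, 0.1613, 0.1605, 0.1630, 0.1584]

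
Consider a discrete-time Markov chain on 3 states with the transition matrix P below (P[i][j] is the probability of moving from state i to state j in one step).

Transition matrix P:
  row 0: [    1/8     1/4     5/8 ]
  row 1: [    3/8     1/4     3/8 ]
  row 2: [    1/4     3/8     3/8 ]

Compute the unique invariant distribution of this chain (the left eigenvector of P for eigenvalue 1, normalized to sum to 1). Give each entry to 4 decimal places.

π = [0.2561, 0.3049, 0.4390]

Balance equations π_j = Σ_i π_i·P[i][j]:
  π_0 = 1/8·π_0 + 3/8·π_1 + 1/4·π_2
  π_1 = 1/4·π_0 + 1/4·π_1 + 3/8·π_2
  normalize: π_0 + π_1 + π_2 = 1
Solving the linear system gives exactly π = [21/82, 25/82, 18/41].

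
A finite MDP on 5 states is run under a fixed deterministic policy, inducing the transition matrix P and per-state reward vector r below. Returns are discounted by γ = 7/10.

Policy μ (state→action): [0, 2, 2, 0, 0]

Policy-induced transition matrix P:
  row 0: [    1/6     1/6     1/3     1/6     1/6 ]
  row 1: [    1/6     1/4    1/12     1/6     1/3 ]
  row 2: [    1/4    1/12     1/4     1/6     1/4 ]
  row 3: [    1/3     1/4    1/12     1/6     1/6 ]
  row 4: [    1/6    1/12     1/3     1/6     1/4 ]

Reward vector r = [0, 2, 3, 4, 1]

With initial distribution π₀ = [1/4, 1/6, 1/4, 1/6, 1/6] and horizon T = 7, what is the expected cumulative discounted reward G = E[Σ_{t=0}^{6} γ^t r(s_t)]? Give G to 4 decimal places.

t=0: π = [0.2500, 0.1667, 0.2500, 0.1667, 0.1667], E[r] = 1.9167, γ^t·E[r] = 1.916667, running G = 1.916667
t=1: π = [0.2153, 0.1597, 0.2292, 0.1667, 0.2292], E[r] = 1.9028, γ^t·E[r] = 1.331944, running G = 3.248611
t=2: π = [0.2135, 0.1557, 0.2326, 0.1667, 0.2315], E[r] = 1.9074, γ^t·E[r] = 0.934630, running G = 4.183241
t=3: π = [0.2138, 0.1549, 0.2334, 0.1667, 0.2313], E[r] = 1.9077, γ^t·E[r] = 0.654357, running G = 4.837597
t=4: π = [0.2139, 0.1547, 0.2335, 0.1667, 0.2312], E[r] = 1.9079, γ^t·E[r] = 0.458078, running G = 5.295675
t=5: π = [0.2139, 0.1547, 0.2335, 0.1667, 0.2312], E[r] = 1.9079, γ^t·E[r] = 0.320655, running G = 5.616330
t=6: π = [0.2139, 0.1547, 0.2335, 0.1667, 0.2312], E[r] = 1.9079, γ^t·E[r] = 0.224459, running G = 5.840789

G = 5.8408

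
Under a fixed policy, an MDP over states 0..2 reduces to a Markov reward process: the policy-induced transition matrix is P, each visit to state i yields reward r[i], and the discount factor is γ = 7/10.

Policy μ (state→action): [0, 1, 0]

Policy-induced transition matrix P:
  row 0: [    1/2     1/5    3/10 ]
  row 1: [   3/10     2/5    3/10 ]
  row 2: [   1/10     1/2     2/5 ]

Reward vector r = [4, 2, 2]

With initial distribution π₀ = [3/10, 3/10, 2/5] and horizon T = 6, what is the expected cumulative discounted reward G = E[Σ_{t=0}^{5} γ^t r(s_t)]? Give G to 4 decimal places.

t=0: π = [0.3000, 0.3000, 0.4000], E[r] = 2.6000, γ^t·E[r] = 2.600000, running G = 2.600000
t=1: π = [0.2800, 0.3800, 0.3400], E[r] = 2.5600, γ^t·E[r] = 1.792000, running G = 4.392000
t=2: π = [0.2880, 0.3780, 0.3340], E[r] = 2.5760, γ^t·E[r] = 1.262240, running G = 5.654240
t=3: π = [0.2908, 0.3758, 0.3334], E[r] = 2.5816, γ^t·E[r] = 0.885489, running G = 6.539729
t=4: π = [0.2915, 0.3752, 0.3333], E[r] = 2.5830, γ^t·E[r] = 0.620169, running G = 7.159897
t=5: π = [0.2916, 0.3750, 0.3333], E[r] = 2.5833, γ^t·E[r] = 0.434168, running G = 7.594065

G = 7.5941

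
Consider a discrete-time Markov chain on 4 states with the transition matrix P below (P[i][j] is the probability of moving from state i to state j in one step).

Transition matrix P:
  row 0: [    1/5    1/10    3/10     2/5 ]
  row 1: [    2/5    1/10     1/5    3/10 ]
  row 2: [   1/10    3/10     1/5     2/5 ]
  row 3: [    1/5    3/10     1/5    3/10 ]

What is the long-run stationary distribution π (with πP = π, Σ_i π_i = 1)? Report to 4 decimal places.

π = [0.2204, 0.2133, 0.2220, 0.3442]

Balance equations π_j = Σ_i π_i·P[i][j]:
  π_0 = 1/5·π_0 + 2/5·π_1 + 1/10·π_2 + 1/5·π_3
  π_1 = 1/10·π_0 + 1/10·π_1 + 3/10·π_2 + 3/10·π_3
  π_2 = 3/10·π_0 + 1/5·π_1 + 1/5·π_2 + 1/5·π_3
  normalize: π_0 + π_1 + π_2 + π_3 = 1
Solving the linear system gives exactly π = [69/313, 267/1252, 139/626, 431/1252].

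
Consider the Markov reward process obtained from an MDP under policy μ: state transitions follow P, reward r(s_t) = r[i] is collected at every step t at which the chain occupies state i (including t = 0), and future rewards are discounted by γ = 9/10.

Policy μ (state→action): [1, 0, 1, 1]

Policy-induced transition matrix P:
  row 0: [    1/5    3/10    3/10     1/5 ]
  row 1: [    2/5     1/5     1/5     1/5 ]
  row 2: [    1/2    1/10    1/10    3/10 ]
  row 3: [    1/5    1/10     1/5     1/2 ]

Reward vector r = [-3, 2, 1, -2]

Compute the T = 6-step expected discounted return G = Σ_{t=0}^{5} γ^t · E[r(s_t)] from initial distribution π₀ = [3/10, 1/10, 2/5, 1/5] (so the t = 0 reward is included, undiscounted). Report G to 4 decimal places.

t=0: π = [0.3000, 0.1000, 0.4000, 0.2000], E[r] = -0.7000, γ^t·E[r] = -0.700000, running G = -0.700000
t=1: π = [0.3400, 0.1700, 0.1900, 0.3000], E[r] = -1.0900, γ^t·E[r] = -0.981000, running G = -1.681000
t=2: π = [0.2910, 0.1850, 0.2150, 0.3090], E[r] = -0.9060, γ^t·E[r] = -0.733860, running G = -2.414860
t=3: π = [0.3015, 0.1767, 0.2076, 0.3142], E[r] = -0.9719, γ^t·E[r] = -0.708515, running G = -3.123375
t=4: π = [0.2976, 0.1780, 0.2094, 0.3150], E[r] = -0.9576, γ^t·E[r] = -0.628262, running G = -3.751637
t=5: π = [0.2984, 0.1773, 0.2088, 0.3154], E[r] = -0.9627, γ^t·E[r] = -0.568440, running G = -4.320077

G = -4.3201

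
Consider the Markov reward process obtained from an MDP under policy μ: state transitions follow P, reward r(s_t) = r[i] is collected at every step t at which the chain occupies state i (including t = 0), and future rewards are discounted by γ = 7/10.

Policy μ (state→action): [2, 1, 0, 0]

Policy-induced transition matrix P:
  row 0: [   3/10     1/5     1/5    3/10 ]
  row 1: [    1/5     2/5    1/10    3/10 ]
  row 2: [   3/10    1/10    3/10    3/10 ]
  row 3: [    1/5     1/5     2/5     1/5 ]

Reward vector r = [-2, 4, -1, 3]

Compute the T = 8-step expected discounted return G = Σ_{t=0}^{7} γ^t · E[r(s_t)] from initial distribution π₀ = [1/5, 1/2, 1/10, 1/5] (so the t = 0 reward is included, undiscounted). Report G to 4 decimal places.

t=0: π = [0.2000, 0.5000, 0.1000, 0.2000], E[r] = 2.1000, γ^t·E[r] = 2.100000, running G = 2.100000
t=1: π = [0.2300, 0.2900, 0.2000, 0.2800], E[r] = 1.3400, γ^t·E[r] = 0.938000, running G = 3.038000
t=2: π = [0.2430, 0.2380, 0.2470, 0.2720], E[r] = 1.0350, γ^t·E[r] = 0.507150, running G = 3.545150
t=3: π = [0.2490, 0.2229, 0.2553, 0.2728], E[r] = 0.9567, γ^t·E[r] = 0.328148, running G = 3.873298
t=4: π = [0.2504, 0.2191, 0.2578, 0.2727], E[r] = 0.9357, γ^t·E[r] = 0.224662, running G = 4.097960
t=5: π = [0.2508, 0.2180, 0.2584, 0.2727], E[r] = 0.9302, γ^t·E[r] = 0.156345, running G = 4.254305
t=6: π = [0.2509, 0.2178, 0.2586, 0.2727], E[r] = 0.9288, γ^t·E[r] = 0.109273, running G = 4.363578
t=7: π = [0.2510, 0.2177, 0.2586, 0.2727], E[r] = 0.9284, γ^t·E[r] = 0.076460, running G = 4.440038

G = 4.4400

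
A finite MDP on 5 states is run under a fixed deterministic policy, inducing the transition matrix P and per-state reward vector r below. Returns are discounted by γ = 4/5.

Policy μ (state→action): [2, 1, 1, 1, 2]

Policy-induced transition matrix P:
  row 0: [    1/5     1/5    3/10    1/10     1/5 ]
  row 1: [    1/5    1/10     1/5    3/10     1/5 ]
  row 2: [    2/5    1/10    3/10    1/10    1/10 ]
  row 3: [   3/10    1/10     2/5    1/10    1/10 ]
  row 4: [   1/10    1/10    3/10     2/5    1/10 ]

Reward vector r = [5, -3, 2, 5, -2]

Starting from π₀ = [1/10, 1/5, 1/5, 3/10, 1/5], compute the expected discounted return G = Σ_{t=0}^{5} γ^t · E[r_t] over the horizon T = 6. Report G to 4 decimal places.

G = 7.2066

t=0: π = [0.1000, 0.2000, 0.2000, 0.3000, 0.2000], E[r] = 1.4000, γ^t·E[r] = 1.400000, running G = 1.400000
t=1: π = [0.2500, 0.1100, 0.3100, 0.2000, 0.1300], E[r] = 2.2800, γ^t·E[r] = 1.824000, running G = 3.224000
t=2: π = [0.2690, 0.1250, 0.3090, 0.1610, 0.1360], E[r] = 2.1210, γ^t·E[r] = 1.357440, running G = 4.581440
t=3: π = [0.2643, 0.1269, 0.3036, 0.1658, 0.1394], E[r] = 2.0982, γ^t·E[r] = 1.074278, running G = 5.655718
t=4: π = [0.2634, 0.1264, 0.3039, 0.1672, 0.1391], E[r] = 2.1031, γ^t·E[r] = 0.861409, running G = 6.517128
t=5: π = [0.2636, 0.1263, 0.3041, 0.1670, 0.1390], E[r] = 2.1042, γ^t·E[r] = 0.689513, running G = 7.206641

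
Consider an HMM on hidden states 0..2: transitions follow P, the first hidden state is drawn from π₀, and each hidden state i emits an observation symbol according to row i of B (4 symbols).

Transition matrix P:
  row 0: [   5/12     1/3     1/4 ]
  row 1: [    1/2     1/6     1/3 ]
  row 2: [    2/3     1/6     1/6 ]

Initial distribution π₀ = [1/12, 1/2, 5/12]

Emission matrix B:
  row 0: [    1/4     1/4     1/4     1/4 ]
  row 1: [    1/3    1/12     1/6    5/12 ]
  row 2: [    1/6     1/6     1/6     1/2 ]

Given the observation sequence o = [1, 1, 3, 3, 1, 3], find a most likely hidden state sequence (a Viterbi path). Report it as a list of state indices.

t=0: δ = [2.083e-02, 4.167e-02, 6.944e-02]  (obs o_0=1)
t=1: δ = [1.157e-02, 9.645e-04, 2.315e-03]  ψ = [2, 2, 1]  (obs o_1=1)
t=2: δ = [1.206e-03, 1.608e-03, 1.447e-03]  ψ = [0, 0, 0]  (obs o_2=3)
t=3: δ = [2.411e-04, 1.674e-04, 2.679e-04]  ψ = [2, 0, 1]  (obs o_3=3)
t=4: δ = [4.465e-05, 6.698e-06, 1.005e-05]  ψ = [2, 0, 0]  (obs o_4=1)
t=5: δ = [4.651e-06, 6.202e-06, 5.582e-06]  ψ = [0, 0, 0]  (obs o_5=3)
backtrack: best end state = 1; path = [2, 0, 1, 2, 0, 1]

path = [2, 0, 1, 2, 0, 1]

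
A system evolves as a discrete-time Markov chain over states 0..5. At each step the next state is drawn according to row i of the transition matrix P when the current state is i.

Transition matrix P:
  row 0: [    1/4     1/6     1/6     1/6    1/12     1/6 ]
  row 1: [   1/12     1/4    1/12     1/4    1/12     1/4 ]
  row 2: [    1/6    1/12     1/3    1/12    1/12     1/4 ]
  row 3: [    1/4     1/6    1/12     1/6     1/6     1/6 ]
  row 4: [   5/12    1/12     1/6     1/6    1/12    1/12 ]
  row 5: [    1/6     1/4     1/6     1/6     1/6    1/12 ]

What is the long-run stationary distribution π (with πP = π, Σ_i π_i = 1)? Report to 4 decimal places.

π = [0.2118, 0.1722, 0.1661, 0.1672, 0.1115, 0.1713]

Balance equations π_j = Σ_i π_i·P[i][j]:
  π_0 = 1/4·π_0 + 1/12·π_1 + 1/6·π_2 + 1/4·π_3 + 5/12·π_4 + 1/6·π_5
  π_1 = 1/6·π_0 + 1/4·π_1 + 1/12·π_2 + 1/6·π_3 + 1/12·π_4 + 1/4·π_5
  π_2 = 1/6·π_0 + 1/12·π_1 + 1/3·π_2 + 1/12·π_3 + 1/6·π_4 + 1/6·π_5
  π_3 = 1/6·π_0 + 1/4·π_1 + 1/12·π_2 + 1/6·π_3 + 1/6·π_4 + 1/6·π_5
  π_4 = 1/12·π_0 + 1/12·π_1 + 1/12·π_2 + 1/6·π_3 + 1/12·π_4 + 1/6·π_5
  normalize: π_0 + π_1 + π_2 + π_3 + π_4 + π_5 = 1
Solving the linear system gives exactly π = [21439/101230, 17427/101230, 16811/101230, 16923/101230, 11291/101230, 17339/101230].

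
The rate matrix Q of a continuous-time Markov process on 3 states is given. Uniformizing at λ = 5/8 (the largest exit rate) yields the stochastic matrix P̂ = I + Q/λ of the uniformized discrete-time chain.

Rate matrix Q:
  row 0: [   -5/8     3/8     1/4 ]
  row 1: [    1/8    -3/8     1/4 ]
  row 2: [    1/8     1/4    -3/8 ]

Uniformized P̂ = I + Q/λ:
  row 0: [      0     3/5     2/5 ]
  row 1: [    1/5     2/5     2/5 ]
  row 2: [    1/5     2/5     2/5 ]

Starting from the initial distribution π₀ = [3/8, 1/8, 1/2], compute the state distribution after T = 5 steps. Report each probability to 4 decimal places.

π = [0.1666, 0.4334, 0.4000]

t=0: π = [0.3750, 0.1250, 0.5000]
t=1: π = [0.1250, 0.4750, 0.4000]
t=2: π = [0.1750, 0.4250, 0.4000]
t=3: π = [0.1650, 0.4350, 0.4000]
t=4: π = [0.1670, 0.4330, 0.4000]
t=5: π = [0.1666, 0.4334, 0.4000]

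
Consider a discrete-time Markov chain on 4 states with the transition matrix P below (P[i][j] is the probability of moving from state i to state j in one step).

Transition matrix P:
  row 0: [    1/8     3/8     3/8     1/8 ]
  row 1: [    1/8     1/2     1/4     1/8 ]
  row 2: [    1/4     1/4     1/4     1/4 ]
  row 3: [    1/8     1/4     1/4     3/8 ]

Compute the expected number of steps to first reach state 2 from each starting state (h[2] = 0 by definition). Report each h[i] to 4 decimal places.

h = [3.2941, 3.7647, 0.0000, 3.7647]

First-step conditioning: h[2] = 0; for i ≠ 2, h[i] = 1 + Σ_k P[i][k]·h[k].
  h[0] = 1 + 1/8·h[0] + 3/8·h[1] + 1/8·h[3]
  h[1] = 1 + 1/8·h[0] + 1/2·h[1] + 1/8·h[3]
  h[3] = 1 + 1/8·h[0] + 1/4·h[1] + 3/8·h[3]
Solving the 3×3 linear system over states ≠ 2 gives exactly h = [56/17, 64/17, 0, 64/17] (h[2] = 0 is the target).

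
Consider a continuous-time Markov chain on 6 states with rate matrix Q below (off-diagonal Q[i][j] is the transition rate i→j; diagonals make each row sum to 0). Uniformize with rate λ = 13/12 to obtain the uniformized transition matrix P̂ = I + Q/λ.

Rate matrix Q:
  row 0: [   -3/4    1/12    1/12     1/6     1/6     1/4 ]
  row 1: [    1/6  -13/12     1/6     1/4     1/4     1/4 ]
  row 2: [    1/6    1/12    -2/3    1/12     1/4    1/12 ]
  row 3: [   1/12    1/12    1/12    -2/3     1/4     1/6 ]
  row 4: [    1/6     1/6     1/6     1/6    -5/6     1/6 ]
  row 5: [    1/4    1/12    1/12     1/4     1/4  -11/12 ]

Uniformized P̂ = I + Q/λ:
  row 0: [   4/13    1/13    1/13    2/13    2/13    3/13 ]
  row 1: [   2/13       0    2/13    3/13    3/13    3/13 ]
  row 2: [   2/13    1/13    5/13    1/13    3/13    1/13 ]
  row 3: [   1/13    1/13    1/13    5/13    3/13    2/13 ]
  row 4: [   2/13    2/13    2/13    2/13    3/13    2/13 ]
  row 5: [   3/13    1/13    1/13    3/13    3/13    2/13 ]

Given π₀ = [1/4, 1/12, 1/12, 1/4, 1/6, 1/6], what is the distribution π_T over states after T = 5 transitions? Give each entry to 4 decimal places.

t=0: π = [0.2500, 0.0833, 0.0833, 0.2500, 0.1667, 0.1667]
t=1: π = [0.1859, 0.0833, 0.1218, 0.2244, 0.2115, 0.1731]
t=2: π = [0.1785, 0.0868, 0.1371, 0.2160, 0.2165, 0.1652]
t=3: π = [0.1774, 0.0869, 0.1424, 0.2125, 0.2170, 0.1637]
t=4: π = [0.1774, 0.0869, 0.1441, 0.2112, 0.2171, 0.1632]
t=5: π = [0.1774, 0.0869, 0.1447, 0.2107, 0.2171, 0.1631]

π = [0.1774, 0.0869, 0.1447, 0.2107, 0.2171, 0.1631]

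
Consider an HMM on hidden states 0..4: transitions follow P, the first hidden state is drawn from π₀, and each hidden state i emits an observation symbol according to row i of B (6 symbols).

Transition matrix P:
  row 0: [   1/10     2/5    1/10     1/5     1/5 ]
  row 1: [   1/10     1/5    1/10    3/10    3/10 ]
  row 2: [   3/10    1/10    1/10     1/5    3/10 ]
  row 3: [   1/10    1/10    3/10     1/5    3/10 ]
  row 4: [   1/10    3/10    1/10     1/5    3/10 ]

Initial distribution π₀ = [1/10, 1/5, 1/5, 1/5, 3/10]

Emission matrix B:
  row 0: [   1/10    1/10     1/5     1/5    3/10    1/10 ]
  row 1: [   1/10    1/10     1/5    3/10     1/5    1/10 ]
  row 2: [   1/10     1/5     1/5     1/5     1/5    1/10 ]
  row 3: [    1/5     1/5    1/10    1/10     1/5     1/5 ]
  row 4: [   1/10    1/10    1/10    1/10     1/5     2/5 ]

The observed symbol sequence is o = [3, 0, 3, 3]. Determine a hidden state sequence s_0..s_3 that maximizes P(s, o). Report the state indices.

t=0: δ = [2.000e-02, 6.000e-02, 4.000e-02, 2.000e-02, 3.000e-02]  (obs o_0=3)
t=1: δ = [1.200e-03, 1.200e-03, 6.000e-04, 3.600e-03, 1.800e-03]  ψ = [2, 1, 1, 1, 1]  (obs o_1=0)
t=2: δ = [7.200e-05, 1.620e-04, 2.160e-04, 7.200e-05, 1.080e-04]  ψ = [3, 4, 3, 3, 3]  (obs o_2=3)
t=3: δ = [1.296e-05, 9.720e-06, 4.320e-06, 4.860e-06, 6.480e-06]  ψ = [2, 1, 2, 1, 2]  (obs o_3=3)
backtrack: best end state = 0; path = [1, 3, 2, 0]

path = [1, 3, 2, 0]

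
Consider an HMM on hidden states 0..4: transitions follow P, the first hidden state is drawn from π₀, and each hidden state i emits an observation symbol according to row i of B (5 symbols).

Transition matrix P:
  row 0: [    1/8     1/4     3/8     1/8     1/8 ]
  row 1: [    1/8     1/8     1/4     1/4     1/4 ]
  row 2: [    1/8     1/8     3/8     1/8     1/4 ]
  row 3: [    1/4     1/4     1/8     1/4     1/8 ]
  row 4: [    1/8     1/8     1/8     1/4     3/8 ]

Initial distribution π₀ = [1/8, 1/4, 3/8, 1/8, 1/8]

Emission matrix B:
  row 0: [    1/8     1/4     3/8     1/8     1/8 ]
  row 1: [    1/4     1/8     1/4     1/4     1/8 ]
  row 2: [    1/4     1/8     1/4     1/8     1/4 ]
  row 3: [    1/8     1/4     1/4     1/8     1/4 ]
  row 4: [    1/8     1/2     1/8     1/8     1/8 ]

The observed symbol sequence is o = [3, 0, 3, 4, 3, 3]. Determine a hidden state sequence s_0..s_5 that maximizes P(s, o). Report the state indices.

t=0: δ = [1.562e-02, 6.250e-02, 4.688e-02, 1.562e-02, 1.562e-02]  (obs o_0=3)
t=1: δ = [9.766e-04, 1.953e-03, 4.395e-03, 1.953e-03, 1.953e-03]  ψ = [1, 1, 2, 1, 1]  (obs o_1=0)
t=2: δ = [6.866e-05, 1.373e-04, 2.060e-04, 6.866e-05, 1.373e-04]  ψ = [2, 2, 2, 2, 2]  (obs o_2=3)
t=3: δ = [3.219e-06, 3.219e-06, 1.931e-05, 8.583e-06, 6.437e-06]  ψ = [2, 2, 2, 1, 2]  (obs o_3=4)
t=4: δ = [3.017e-07, 6.035e-07, 9.052e-07, 3.017e-07, 6.035e-07]  ψ = [2, 2, 2, 2, 2]  (obs o_4=3)
t=5: δ = [1.414e-08, 2.829e-08, 4.243e-08, 1.886e-08, 2.829e-08]  ψ = [2, 2, 2, 1, 2]  (obs o_5=3)
backtrack: best end state = 2; path = [2, 2, 2, 2, 2, 2]

path = [2, 2, 2, 2, 2, 2]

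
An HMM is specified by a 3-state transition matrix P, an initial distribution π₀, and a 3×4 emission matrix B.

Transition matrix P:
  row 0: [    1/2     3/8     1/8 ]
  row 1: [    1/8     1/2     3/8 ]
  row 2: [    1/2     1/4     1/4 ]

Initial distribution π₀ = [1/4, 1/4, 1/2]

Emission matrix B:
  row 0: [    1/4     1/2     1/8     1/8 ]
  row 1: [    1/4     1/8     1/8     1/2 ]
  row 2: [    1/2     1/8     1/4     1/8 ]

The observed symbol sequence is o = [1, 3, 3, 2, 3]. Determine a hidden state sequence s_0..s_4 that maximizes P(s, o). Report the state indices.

t=0: δ = [1.250e-01, 3.125e-02, 6.250e-02]  (obs o_0=1)
t=1: δ = [7.812e-03, 2.344e-02, 1.953e-03]  ψ = [0, 0, 0]  (obs o_1=3)
t=2: δ = [4.883e-04, 5.859e-03, 1.099e-03]  ψ = [0, 1, 1]  (obs o_2=3)
t=3: δ = [9.155e-05, 3.662e-04, 5.493e-04]  ψ = [1, 1, 1]  (obs o_3=2)
t=4: δ = [3.433e-05, 9.155e-05, 1.717e-05]  ψ = [2, 1, 1]  (obs o_4=3)
backtrack: best end state = 1; path = [0, 1, 1, 1, 1]

path = [0, 1, 1, 1, 1]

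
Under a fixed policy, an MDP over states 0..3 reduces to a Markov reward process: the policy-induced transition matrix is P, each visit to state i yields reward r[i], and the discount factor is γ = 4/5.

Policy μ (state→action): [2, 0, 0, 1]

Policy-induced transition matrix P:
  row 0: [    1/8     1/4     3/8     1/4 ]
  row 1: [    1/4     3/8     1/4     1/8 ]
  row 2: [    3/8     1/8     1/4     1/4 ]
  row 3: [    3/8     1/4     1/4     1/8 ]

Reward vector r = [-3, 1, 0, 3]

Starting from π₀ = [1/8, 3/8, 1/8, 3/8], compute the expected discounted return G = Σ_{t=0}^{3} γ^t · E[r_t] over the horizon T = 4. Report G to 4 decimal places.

G = 1.0370

t=0: π = [0.1250, 0.3750, 0.1250, 0.3750], E[r] = 1.1250, γ^t·E[r] = 1.125000, running G = 1.125000
t=1: π = [0.2969, 0.2813, 0.2656, 0.1563], E[r] = -0.1406, γ^t·E[r] = -0.112500, running G = 1.012500
t=2: π = [0.2656, 0.2520, 0.2871, 0.1953], E[r] = 0.0410, γ^t·E[r] = 0.026250, running G = 1.038750
t=3: π = [0.2771, 0.2456, 0.2832, 0.1941], E[r] = -0.0034, γ^t·E[r] = -0.001750, running G = 1.037000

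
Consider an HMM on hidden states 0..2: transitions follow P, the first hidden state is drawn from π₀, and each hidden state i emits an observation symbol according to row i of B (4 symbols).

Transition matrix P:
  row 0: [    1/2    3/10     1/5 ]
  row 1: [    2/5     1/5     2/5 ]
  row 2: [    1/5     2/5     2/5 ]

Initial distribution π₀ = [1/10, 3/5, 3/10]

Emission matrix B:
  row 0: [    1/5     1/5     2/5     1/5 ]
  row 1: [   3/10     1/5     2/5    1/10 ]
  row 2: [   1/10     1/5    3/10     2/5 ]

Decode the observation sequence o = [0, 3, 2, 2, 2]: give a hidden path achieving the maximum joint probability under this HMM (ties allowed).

path = [1, 2, 1, 0, 0]

t=0: δ = [2.000e-02, 1.800e-01, 3.000e-02]  (obs o_0=0)
t=1: δ = [1.440e-02, 3.600e-03, 2.880e-02]  ψ = [1, 1, 1]  (obs o_1=3)
t=2: δ = [2.880e-03, 4.608e-03, 3.456e-03]  ψ = [0, 2, 2]  (obs o_2=2)
t=3: δ = [7.373e-04, 5.530e-04, 5.530e-04]  ψ = [1, 2, 1]  (obs o_3=2)
t=4: δ = [1.475e-04, 8.847e-05, 6.636e-05]  ψ = [0, 0, 1]  (obs o_4=2)
backtrack: best end state = 0; path = [1, 2, 1, 0, 0]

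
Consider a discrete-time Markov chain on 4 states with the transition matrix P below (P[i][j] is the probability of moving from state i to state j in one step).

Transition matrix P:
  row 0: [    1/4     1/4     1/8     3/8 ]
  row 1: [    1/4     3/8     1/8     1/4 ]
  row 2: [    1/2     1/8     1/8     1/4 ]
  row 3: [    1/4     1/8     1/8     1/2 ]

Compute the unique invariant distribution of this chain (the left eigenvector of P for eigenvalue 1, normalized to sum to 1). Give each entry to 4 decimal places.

Balance equations π_j = Σ_i π_i·P[i][j]:
  π_0 = 1/4·π_0 + 1/4·π_1 + 1/2·π_2 + 1/4·π_3
  π_1 = 1/4·π_0 + 3/8·π_1 + 1/8·π_2 + 1/8·π_3
  π_2 = 1/8·π_0 + 1/8·π_1 + 1/8·π_2 + 1/8·π_3
  normalize: π_0 + π_1 + π_2 + π_3 = 1
Solving the linear system gives exactly π = [9/32, 41/192, 1/8, 73/192].

π = [0.2813, 0.2135, 0.1250, 0.3802]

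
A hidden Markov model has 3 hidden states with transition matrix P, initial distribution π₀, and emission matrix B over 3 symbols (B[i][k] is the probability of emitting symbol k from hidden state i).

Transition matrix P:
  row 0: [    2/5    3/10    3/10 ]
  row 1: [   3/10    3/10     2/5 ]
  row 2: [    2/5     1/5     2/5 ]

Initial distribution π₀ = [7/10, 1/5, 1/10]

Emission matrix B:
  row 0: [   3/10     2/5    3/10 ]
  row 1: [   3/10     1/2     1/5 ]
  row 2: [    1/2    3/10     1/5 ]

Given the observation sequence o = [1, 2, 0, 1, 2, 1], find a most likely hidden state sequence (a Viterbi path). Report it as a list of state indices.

t=0: δ = [2.800e-01, 1.000e-01, 3.000e-02]  (obs o_0=1)
t=1: δ = [3.360e-02, 1.680e-02, 1.680e-02]  ψ = [0, 0, 0]  (obs o_1=2)
t=2: δ = [4.032e-03, 3.024e-03, 5.040e-03]  ψ = [0, 0, 0]  (obs o_2=0)
t=3: δ = [8.064e-04, 6.048e-04, 6.048e-04]  ψ = [2, 0, 2]  (obs o_3=1)
t=4: δ = [9.677e-05, 4.838e-05, 4.838e-05]  ψ = [0, 0, 0]  (obs o_4=2)
t=5: δ = [1.548e-05, 1.452e-05, 8.709e-06]  ψ = [0, 0, 0]  (obs o_5=1)
backtrack: best end state = 0; path = [0, 0, 2, 0, 0, 0]

path = [0, 0, 2, 0, 0, 0]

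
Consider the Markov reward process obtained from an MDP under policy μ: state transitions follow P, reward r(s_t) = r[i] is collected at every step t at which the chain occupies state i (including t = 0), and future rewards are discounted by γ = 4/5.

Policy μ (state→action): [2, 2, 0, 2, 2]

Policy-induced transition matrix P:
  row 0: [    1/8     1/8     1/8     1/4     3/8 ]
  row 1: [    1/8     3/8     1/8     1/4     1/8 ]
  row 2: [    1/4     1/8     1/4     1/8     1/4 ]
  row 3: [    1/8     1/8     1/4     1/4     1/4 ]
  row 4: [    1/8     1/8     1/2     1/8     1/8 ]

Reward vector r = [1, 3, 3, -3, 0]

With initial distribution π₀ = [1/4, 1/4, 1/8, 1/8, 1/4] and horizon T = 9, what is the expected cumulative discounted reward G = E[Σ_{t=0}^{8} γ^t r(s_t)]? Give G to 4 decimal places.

t=0: π = [0.2500, 0.2500, 0.1250, 0.1250, 0.2500], E[r] = 1.0000, γ^t·E[r] = 1.000000, running G = 1.000000
t=1: π = [0.1406, 0.1875, 0.2500, 0.2031, 0.2188], E[r] = 0.8438, γ^t·E[r] = 0.675000, running G = 1.675000
t=2: π = [0.1563, 0.1719, 0.2637, 0.1914, 0.2168], E[r] = 0.8887, γ^t·E[r] = 0.568750, running G = 2.243750
t=3: π = [0.1580, 0.1680, 0.2632, 0.1899, 0.2209], E[r] = 0.8816, γ^t·E[r] = 0.451375, running G = 2.695125
t=4: π = [0.1579, 0.1670, 0.2645, 0.1895, 0.2211], E[r] = 0.8839, γ^t·E[r] = 0.362050, running G = 3.057175
t=5: π = [0.1581, 0.1667, 0.2647, 0.1893, 0.2212], E[r] = 0.8844, γ^t·E[r] = 0.289810, running G = 3.346985
t=6: π = [0.1581, 0.1667, 0.2647, 0.1893, 0.2213], E[r] = 0.8845, γ^t·E[r] = 0.231858, running G = 3.578843
t=7: π = [0.1581, 0.1667, 0.2647, 0.1893, 0.2213], E[r] = 0.8845, γ^t·E[r] = 0.185493, running G = 3.764335
t=8: π = [0.1581, 0.1667, 0.2647, 0.1893, 0.2213], E[r] = 0.8845, γ^t·E[r] = 0.148395, running G = 3.912731

G = 3.9127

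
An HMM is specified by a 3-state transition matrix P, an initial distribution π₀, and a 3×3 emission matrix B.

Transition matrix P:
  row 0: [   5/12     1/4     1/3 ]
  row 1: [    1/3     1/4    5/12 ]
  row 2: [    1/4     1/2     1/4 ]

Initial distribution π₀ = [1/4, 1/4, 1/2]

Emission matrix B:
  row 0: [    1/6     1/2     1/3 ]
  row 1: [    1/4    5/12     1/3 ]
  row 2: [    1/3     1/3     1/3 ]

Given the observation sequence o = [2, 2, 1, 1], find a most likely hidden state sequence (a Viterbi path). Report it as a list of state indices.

t=0: δ = [8.333e-02, 8.333e-02, 1.667e-01]  (obs o_0=2)
t=1: δ = [1.389e-02, 2.778e-02, 1.389e-02]  ψ = [2, 2, 2]  (obs o_1=2)
t=2: δ = [4.630e-03, 2.894e-03, 3.858e-03]  ψ = [1, 1, 1]  (obs o_2=1)
t=3: δ = [9.645e-04, 8.038e-04, 5.144e-04]  ψ = [0, 2, 0]  (obs o_3=1)
backtrack: best end state = 0; path = [2, 1, 0, 0]

path = [2, 1, 0, 0]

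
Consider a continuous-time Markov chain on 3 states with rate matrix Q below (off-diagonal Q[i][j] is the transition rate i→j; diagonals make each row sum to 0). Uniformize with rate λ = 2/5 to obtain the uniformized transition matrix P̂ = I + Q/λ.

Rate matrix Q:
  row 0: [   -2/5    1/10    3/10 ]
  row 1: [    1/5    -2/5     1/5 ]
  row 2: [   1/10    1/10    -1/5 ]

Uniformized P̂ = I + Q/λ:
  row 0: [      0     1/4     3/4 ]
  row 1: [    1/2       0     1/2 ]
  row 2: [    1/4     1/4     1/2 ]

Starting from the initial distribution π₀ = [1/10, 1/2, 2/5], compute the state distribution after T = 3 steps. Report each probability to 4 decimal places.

π = [0.2563, 0.1953, 0.5484]

t=0: π = [0.1000, 0.5000, 0.4000]
t=1: π = [0.3500, 0.1250, 0.5250]
t=2: π = [0.1938, 0.2188, 0.5875]
t=3: π = [0.2563, 0.1953, 0.5484]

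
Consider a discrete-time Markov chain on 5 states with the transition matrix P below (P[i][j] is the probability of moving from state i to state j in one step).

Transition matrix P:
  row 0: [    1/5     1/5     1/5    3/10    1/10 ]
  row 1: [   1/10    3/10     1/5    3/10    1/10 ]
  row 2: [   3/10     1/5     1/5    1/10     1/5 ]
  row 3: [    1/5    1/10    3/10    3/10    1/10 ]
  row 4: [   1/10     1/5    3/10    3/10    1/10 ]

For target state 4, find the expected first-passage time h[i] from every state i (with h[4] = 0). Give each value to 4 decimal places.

First-step conditioning: h[4] = 0; for i ≠ 4, h[i] = 1 + Σ_k P[i][k]·h[k].
  h[0] = 1 + 1/5·h[0] + 1/5·h[1] + 1/5·h[2] + 3/10·h[3]
  h[1] = 1 + 1/10·h[0] + 3/10·h[1] + 1/5·h[2] + 3/10·h[3]
  h[2] = 1 + 3/10·h[0] + 1/5·h[1] + 1/5·h[2] + 1/10·h[3]
  h[3] = 1 + 1/5·h[0] + 1/10·h[1] + 3/10·h[2] + 3/10·h[3]
Solving the 4×4 linear system over states ≠ 4 gives exactly h = [204/25, 204/25, 184/25, 202/25, 0] (h[4] = 0 is the target).

h = [8.1600, 8.1600, 7.3600, 8.0800, 0.0000]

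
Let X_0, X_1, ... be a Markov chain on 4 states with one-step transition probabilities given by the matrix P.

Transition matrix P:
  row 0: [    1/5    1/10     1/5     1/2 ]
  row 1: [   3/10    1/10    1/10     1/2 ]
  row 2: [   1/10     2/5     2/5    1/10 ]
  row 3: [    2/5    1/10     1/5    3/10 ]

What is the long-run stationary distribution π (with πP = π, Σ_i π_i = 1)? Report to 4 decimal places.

π = [0.2620, 0.1687, 0.2289, 0.3404]

Balance equations π_j = Σ_i π_i·P[i][j]:
  π_0 = 1/5·π_0 + 3/10·π_1 + 1/10·π_2 + 2/5·π_3
  π_1 = 1/10·π_0 + 1/10·π_1 + 2/5·π_2 + 1/10·π_3
  π_2 = 1/5·π_0 + 1/10·π_1 + 2/5·π_2 + 1/5·π_3
  normalize: π_0 + π_1 + π_2 + π_3 = 1
Solving the linear system gives exactly π = [87/332, 14/83, 19/83, 113/332].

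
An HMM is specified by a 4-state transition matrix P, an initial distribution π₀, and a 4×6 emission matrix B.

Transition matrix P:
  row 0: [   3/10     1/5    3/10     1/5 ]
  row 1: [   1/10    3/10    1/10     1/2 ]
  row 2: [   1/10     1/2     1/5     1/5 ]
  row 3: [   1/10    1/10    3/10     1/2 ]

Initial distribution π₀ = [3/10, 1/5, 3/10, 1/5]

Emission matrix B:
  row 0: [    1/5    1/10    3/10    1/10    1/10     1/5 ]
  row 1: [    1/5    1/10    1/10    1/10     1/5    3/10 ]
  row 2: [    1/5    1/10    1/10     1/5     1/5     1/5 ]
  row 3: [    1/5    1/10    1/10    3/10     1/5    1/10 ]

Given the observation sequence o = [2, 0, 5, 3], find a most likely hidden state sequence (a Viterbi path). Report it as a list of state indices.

t=0: δ = [9.000e-02, 2.000e-02, 3.000e-02, 2.000e-02]  (obs o_0=2)
t=1: δ = [5.400e-03, 3.600e-03, 5.400e-03, 3.600e-03]  ψ = [0, 0, 0, 0]  (obs o_1=0)
t=2: δ = [3.240e-04, 8.100e-04, 3.240e-04, 1.800e-04]  ψ = [0, 2, 0, 1]  (obs o_2=5)
t=3: δ = [9.720e-06, 2.430e-05, 1.944e-05, 1.215e-04]  ψ = [0, 1, 0, 1]  (obs o_3=3)
backtrack: best end state = 3; path = [0, 2, 1, 3]

path = [0, 2, 1, 3]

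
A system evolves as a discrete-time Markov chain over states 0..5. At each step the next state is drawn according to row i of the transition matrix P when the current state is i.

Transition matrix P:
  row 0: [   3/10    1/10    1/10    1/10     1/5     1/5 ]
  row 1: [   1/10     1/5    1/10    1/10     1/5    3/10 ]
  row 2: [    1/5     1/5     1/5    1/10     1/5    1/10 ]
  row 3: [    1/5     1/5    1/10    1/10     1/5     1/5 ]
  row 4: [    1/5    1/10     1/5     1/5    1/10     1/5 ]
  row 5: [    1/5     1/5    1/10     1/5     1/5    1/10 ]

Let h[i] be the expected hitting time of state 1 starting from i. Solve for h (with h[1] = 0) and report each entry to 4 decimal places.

First-step conditioning: h[1] = 0; for i ≠ 1, h[i] = 1 + Σ_k P[i][k]·h[k].
  h[0] = 1 + 3/10·h[0] + 1/10·h[2] + 1/10·h[3] + 1/5·h[4] + 1/5·h[5]
  h[2] = 1 + 1/5·h[0] + 1/5·h[2] + 1/10·h[3] + 1/5·h[4] + 1/10·h[5]
  h[3] = 1 + 1/5·h[0] + 1/10·h[2] + 1/10·h[3] + 1/5·h[4] + 1/5·h[5]
  h[4] = 1 + 1/5·h[0] + 1/5·h[2] + 1/5·h[3] + 1/10·h[4] + 1/5·h[5]
  h[5] = 1 + 1/5·h[0] + 1/10·h[2] + 1/5·h[3] + 1/5·h[4] + 1/10·h[5]
Solving the 5×5 linear system over states ≠ 1 gives exactly h = [550/79, 0, 495/79, 495/79, 540/79, 495/79] (h[1] = 0 is the target).

h = [6.9620, 0.0000, 6.2658, 6.2658, 6.8354, 6.2658]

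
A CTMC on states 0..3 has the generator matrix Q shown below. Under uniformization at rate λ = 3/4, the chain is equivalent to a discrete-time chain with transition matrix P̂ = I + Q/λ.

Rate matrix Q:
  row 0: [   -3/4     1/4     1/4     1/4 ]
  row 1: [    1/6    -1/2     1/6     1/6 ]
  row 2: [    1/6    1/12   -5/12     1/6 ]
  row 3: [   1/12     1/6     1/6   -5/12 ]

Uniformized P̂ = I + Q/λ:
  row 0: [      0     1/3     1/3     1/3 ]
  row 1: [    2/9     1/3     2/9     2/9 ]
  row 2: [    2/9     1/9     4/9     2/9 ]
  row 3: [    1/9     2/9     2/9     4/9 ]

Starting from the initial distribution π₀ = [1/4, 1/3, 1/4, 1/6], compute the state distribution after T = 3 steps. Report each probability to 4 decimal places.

π = [0.1536, 0.2316, 0.3078, 0.3069]

t=0: π = [0.2500, 0.3333, 0.2500, 0.1667]
t=1: π = [0.1481, 0.2593, 0.3056, 0.2870]
t=2: π = [0.1574, 0.2335, 0.3066, 0.3025]
t=3: π = [0.1536, 0.2316, 0.3078, 0.3069]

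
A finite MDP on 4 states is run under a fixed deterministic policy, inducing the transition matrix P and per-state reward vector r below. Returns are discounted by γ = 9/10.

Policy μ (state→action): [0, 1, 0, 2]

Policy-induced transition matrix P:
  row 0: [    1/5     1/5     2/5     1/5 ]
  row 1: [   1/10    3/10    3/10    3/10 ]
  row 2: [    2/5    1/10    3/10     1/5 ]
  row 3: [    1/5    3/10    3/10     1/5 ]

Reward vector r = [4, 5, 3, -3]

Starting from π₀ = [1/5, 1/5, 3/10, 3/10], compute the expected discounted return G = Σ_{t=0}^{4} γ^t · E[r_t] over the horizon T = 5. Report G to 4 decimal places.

t=0: π = [0.2000, 0.2000, 0.3000, 0.3000], E[r] = 1.8000, γ^t·E[r] = 1.800000, running G = 1.800000
t=1: π = [0.2400, 0.2200, 0.3200, 0.2200], E[r] = 2.3600, γ^t·E[r] = 2.124000, running G = 3.924000
t=2: π = [0.2420, 0.2120, 0.3240, 0.2220], E[r] = 2.3340, γ^t·E[r] = 1.890540, running G = 5.814540
t=3: π = [0.2436, 0.2110, 0.3242, 0.2212], E[r] = 2.3384, γ^t·E[r] = 1.704694, running G = 7.519234
t=4: π = [0.2437, 0.2108, 0.3244, 0.2211], E[r] = 2.3387, γ^t·E[r] = 1.534447, running G = 9.053681

G = 9.0537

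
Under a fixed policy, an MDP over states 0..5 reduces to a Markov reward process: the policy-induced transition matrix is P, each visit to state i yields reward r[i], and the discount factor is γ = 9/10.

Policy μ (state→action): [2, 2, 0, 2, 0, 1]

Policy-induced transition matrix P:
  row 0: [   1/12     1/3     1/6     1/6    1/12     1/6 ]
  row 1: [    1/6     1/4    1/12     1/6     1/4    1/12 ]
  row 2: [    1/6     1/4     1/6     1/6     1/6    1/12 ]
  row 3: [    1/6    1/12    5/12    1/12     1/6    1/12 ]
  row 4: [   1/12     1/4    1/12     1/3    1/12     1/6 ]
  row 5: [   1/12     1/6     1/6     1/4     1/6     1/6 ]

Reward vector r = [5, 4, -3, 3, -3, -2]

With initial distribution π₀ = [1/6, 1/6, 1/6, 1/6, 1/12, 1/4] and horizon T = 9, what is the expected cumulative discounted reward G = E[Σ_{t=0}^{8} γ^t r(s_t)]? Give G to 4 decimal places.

t=0: π = [0.1667, 0.1667, 0.1667, 0.1667, 0.0833, 0.2500], E[r] = 0.7500, γ^t·E[r] = 0.750000, running G = 0.750000
t=1: π = [0.1250, 0.2153, 0.1875, 0.1875, 0.1597, 0.1250], E[r] = 0.7569, γ^t·E[r] = 0.681250, running G = 1.431250
t=2: π = [0.1325, 0.2188, 0.1823, 0.1881, 0.1609, 0.1175], E[r] = 0.8374, γ^t·E[r] = 0.678281, running G = 2.109531
t=3: π = [0.1324, 0.2199, 0.1821, 0.1876, 0.1604, 0.1176], E[r] = 0.8419, γ^t·E[r] = 0.613758, running G = 2.723289
t=4: π = [0.1325, 0.2200, 0.1819, 0.1876, 0.1606, 0.1175], E[r] = 0.8425, γ^t·E[r] = 0.552749, running G = 3.276038
t=5: π = [0.1325, 0.2200, 0.1818, 0.1876, 0.1606, 0.1175], E[r] = 0.8426, γ^t·E[r] = 0.497546, running G = 3.773584
t=6: π = [0.1325, 0.2200, 0.1819, 0.1876, 0.1606, 0.1175], E[r] = 0.8425, γ^t·E[r] = 0.447766, running G = 4.221349
t=7: π = [0.1325, 0.2200, 0.1819, 0.1876, 0.1606, 0.1175], E[r] = 0.8426, γ^t·E[r] = 0.402992, running G = 4.624341
t=8: π = [0.1325, 0.2200, 0.1819, 0.1876, 0.1606, 0.1175], E[r] = 0.8426, γ^t·E[r] = 0.362692, running G = 4.987033

G = 4.9870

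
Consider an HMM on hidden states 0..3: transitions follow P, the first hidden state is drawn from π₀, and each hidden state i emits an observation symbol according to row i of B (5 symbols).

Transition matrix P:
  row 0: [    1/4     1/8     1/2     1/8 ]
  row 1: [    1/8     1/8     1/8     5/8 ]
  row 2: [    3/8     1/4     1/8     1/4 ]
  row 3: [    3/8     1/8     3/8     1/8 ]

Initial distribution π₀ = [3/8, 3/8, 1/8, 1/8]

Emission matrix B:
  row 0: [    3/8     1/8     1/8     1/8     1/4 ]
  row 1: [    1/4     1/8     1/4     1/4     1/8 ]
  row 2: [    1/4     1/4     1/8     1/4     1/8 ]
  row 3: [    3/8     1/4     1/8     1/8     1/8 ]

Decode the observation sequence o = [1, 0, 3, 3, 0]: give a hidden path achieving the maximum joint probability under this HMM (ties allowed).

path = [1, 3, 2, 1, 3]

t=0: δ = [4.688e-02, 4.688e-02, 3.125e-02, 3.125e-02]  (obs o_0=1)
t=1: δ = [4.395e-03, 1.953e-03, 5.859e-03, 1.099e-02]  ψ = [0, 2, 0, 1]  (obs o_1=0)
t=2: δ = [5.150e-04, 3.662e-04, 1.030e-03, 1.831e-04]  ψ = [3, 2, 3, 2]  (obs o_2=3)
t=3: δ = [4.828e-05, 6.437e-05, 6.437e-05, 3.219e-05]  ψ = [2, 2, 0, 2]  (obs o_3=3)
t=4: δ = [9.052e-06, 4.023e-06, 6.035e-06, 1.509e-05]  ψ = [2, 2, 0, 1]  (obs o_4=0)
backtrack: best end state = 3; path = [1, 3, 2, 1, 3]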